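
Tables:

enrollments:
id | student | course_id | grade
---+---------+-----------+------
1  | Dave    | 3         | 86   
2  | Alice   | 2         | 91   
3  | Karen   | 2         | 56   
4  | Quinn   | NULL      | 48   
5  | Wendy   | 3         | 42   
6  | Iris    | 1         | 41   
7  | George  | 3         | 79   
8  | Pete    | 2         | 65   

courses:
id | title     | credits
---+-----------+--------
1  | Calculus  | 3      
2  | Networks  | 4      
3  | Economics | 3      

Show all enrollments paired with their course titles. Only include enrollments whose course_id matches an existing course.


INNER JOIN keeps only enrollments rows whose course_id matches an id in courses. Walk through each enrollment:
  - enrollment 1 (Dave): course_id=3 -> matches Economics
  - enrollment 2 (Alice): course_id=2 -> matches Networks
  - enrollment 3 (Karen): course_id=2 -> matches Networks
  - enrollment 4 (Quinn): course_id=NULL, no match -> dropped
  - enrollment 5 (Wendy): course_id=3 -> matches Economics
  - enrollment 6 (Iris): course_id=1 -> matches Calculus
  - enrollment 7 (George): course_id=3 -> matches Economics
  - enrollment 8 (Pete): course_id=2 -> matches Networks
So 1 of 8 rows is dropped.

SQL:
SELECT a.student, b.title AS course
FROM enrollments a
INNER JOIN courses b ON a.course_id = b.id

Result:
student | course   
--------+----------
Dave    | Economics
Alice   | Networks 
Karen   | Networks 
Wendy   | Economics
Iris    | Calculus 
George  | Economics
Pete    | Networks 


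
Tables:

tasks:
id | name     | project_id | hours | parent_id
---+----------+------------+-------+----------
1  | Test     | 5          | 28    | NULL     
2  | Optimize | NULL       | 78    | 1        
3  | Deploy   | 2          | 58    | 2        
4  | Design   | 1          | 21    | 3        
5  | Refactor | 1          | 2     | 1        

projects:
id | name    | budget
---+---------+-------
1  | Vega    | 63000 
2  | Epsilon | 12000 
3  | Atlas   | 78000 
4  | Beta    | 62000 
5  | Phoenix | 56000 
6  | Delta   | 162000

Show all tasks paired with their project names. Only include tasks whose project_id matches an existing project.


INNER JOIN keeps only tasks rows whose project_id matches an id in projects. Walk through each task:
  - task 1 (Test): project_id=5 -> matches Phoenix
  - task 2 (Optimize): project_id=NULL, no match -> dropped
  - task 3 (Deploy): project_id=2 -> matches Epsilon
  - task 4 (Design): project_id=1 -> matches Vega
  - task 5 (Refactor): project_id=1 -> matches Vega
So 1 of 5 rows is dropped.

SQL:
SELECT a.name, b.name AS project
FROM tasks a
INNER JOIN projects b ON a.project_id = b.id

Result:
name     | project
---------+--------
Test     | Phoenix
Deploy   | Epsilon
Design   | Vega   
Refactor | Vega   


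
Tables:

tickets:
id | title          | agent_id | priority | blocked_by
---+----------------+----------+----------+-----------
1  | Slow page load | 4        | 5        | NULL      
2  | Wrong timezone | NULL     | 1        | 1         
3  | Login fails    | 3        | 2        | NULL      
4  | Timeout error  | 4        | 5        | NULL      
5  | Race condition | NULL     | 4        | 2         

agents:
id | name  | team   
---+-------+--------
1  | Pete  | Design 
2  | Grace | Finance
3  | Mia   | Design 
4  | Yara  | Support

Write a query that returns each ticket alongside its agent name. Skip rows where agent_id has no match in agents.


INNER JOIN keeps only tickets rows whose agent_id matches an id in agents. Walk through each ticket:
  - ticket 1 (Slow page load): agent_id=4 -> matches Yara
  - ticket 2 (Wrong timezone): agent_id=NULL, no match -> dropped
  - ticket 3 (Login fails): agent_id=3 -> matches Mia
  - ticket 4 (Timeout error): agent_id=4 -> matches Yara
  - ticket 5 (Race condition): agent_id=NULL, no match -> dropped
So 2 of 5 rows are dropped.

SQL:
SELECT a.title, b.name AS agent
FROM tickets a
INNER JOIN agents b ON a.agent_id = b.id

Result:
title          | agent
---------------+------
Slow page load | Yara 
Login fails    | Mia  
Timeout error  | Yara 


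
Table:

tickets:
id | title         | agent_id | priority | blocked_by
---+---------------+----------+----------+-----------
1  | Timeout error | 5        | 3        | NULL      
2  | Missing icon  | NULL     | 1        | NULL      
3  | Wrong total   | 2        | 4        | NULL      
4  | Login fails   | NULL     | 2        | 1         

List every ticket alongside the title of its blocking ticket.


This is a self-join: tickets is joined to a second copy of itself, matching each row's blocked_by to another row's id. Use LEFT JOIN so rows with blocked_by=NULL are kept.
  - ticket 1 (Timeout error): blocked_by=NULL -> NULL
  - ticket 2 (Missing icon): blocked_by=NULL -> NULL
  - ticket 3 (Wrong total): blocked_by=NULL -> NULL
  - ticket 4 (Login fails): blocked_by=1 -> Timeout error

SQL:
SELECT a.title AS item, b.title AS blocked_by
FROM tickets a
LEFT JOIN tickets b ON a.blocked_by = b.id

Result:
item          | blocked_by   
--------------+--------------
Timeout error | NULL         
Missing icon  | NULL         
Wrong total   | NULL         
Login fails   | Timeout error


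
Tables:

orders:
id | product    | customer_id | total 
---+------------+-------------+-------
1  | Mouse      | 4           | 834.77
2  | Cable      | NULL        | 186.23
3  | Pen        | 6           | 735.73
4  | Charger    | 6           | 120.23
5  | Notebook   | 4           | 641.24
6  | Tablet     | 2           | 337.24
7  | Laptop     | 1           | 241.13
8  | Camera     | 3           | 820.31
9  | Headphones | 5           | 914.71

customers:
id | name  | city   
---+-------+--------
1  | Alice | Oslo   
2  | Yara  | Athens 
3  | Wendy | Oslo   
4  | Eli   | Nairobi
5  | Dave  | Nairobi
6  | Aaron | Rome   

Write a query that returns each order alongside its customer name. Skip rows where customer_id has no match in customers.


INNER JOIN keeps only orders rows whose customer_id matches an id in customers. Walk through each order:
  - order 1 (Mouse): customer_id=4 -> matches Eli
  - order 2 (Cable): customer_id=NULL, no match -> dropped
  - order 3 (Pen): customer_id=6 -> matches Aaron
  - order 4 (Charger): customer_id=6 -> matches Aaron
  - order 5 (Notebook): customer_id=4 -> matches Eli
  - order 6 (Tablet): customer_id=2 -> matches Yara
  - order 7 (Laptop): customer_id=1 -> matches Alice
  - order 8 (Camera): customer_id=3 -> matches Wendy
  - order 9 (Headphones): customer_id=5 -> matches Dave
So 1 of 9 rows is dropped.

SQL:
SELECT a.product, b.name AS customer
FROM orders a
INNER JOIN customers b ON a.customer_id = b.id

Result:
product    | customer
-----------+---------
Mouse      | Eli     
Pen        | Aaron   
Charger    | Aaron   
Notebook   | Eli     
Tablet     | Yara    
Laptop     | Alice   
Camera     | Wendy   
Headphones | Dave    


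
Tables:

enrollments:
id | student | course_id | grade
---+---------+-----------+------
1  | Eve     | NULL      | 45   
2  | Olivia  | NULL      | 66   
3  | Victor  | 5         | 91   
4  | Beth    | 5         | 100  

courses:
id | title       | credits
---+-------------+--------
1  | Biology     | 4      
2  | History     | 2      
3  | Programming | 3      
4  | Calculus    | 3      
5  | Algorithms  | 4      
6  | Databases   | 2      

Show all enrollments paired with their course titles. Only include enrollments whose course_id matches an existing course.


INNER JOIN keeps only enrollments rows whose course_id matches an id in courses. Walk through each enrollment:
  - enrollment 1 (Eve): course_id=NULL, no match -> dropped
  - enrollment 2 (Olivia): course_id=NULL, no match -> dropped
  - enrollment 3 (Victor): course_id=5 -> matches Algorithms
  - enrollment 4 (Beth): course_id=5 -> matches Algorithms
So 2 of 4 rows are dropped.

SQL:
SELECT a.student, b.title AS course
FROM enrollments a
INNER JOIN courses b ON a.course_id = b.id

Result:
student | course    
--------+-----------
Victor  | Algorithms
Beth    | Algorithms


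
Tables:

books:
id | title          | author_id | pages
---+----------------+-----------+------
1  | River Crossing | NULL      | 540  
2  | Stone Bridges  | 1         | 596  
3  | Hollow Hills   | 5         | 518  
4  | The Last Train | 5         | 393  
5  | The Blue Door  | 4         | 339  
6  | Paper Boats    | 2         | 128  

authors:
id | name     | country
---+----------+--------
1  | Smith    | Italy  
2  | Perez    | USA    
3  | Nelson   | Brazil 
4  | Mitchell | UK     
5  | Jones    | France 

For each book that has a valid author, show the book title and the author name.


INNER JOIN keeps only books rows whose author_id matches an id in authors. Walk through each book:
  - book 1 (River Crossing): author_id=NULL, no match -> dropped
  - book 2 (Stone Bridges): author_id=1 -> matches Smith
  - book 3 (Hollow Hills): author_id=5 -> matches Jones
  - book 4 (The Last Train): author_id=5 -> matches Jones
  - book 5 (The Blue Door): author_id=4 -> matches Mitchell
  - book 6 (Paper Boats): author_id=2 -> matches Perez
So 1 of 6 rows is dropped.

SQL:
SELECT a.title, b.name AS author
FROM books a
INNER JOIN authors b ON a.author_id = b.id

Result:
title          | author  
---------------+---------
Stone Bridges  | Smith   
Hollow Hills   | Jones   
The Last Train | Jones   
The Blue Door  | Mitchell
Paper Boats    | Perez   


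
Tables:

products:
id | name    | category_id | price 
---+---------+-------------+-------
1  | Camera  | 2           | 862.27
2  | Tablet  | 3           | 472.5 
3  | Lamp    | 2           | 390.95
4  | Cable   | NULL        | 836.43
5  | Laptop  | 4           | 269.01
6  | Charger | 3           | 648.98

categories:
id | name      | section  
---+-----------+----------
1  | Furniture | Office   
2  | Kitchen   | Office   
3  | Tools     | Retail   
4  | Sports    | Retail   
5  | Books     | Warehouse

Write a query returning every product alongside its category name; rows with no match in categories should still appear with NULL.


LEFT JOIN keeps every row from products (the left table); where category_id has no match in categories, the category columns become NULL. Walk through each product:
  - product 1 (Camera): category_id=2 -> matches Kitchen
  - product 2 (Tablet): category_id=3 -> matches Tools
  - product 3 (Lamp): category_id=2 -> matches Kitchen
  - product 4 (Cable): category_id=NULL, no match -> kept with NULL
  - product 5 (Laptop): category_id=4 -> matches Sports
  - product 6 (Charger): category_id=3 -> matches Tools
All 6 rows appear; 1 has NULL category.

SQL:
SELECT a.name, b.name AS category
FROM products a
LEFT JOIN categories b ON a.category_id = b.id

Result:
name    | category
--------+---------
Camera  | Kitchen 
Tablet  | Tools   
Lamp    | Kitchen 
Cable   | NULL    
Laptop  | Sports  
Charger | Tools   


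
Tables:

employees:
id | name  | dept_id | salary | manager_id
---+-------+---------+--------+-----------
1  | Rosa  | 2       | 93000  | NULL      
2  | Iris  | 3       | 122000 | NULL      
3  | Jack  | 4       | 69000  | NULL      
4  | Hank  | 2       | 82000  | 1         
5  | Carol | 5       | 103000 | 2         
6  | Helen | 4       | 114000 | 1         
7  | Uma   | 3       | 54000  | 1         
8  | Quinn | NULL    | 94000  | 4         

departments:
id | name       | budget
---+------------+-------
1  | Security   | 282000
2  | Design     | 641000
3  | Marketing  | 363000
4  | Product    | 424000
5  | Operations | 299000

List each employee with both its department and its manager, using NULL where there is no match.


Two LEFT JOINs from the same base table employees: one to departments via dept_id, one to employees itself via manager_id. Both are LEFT so every employee is preserved.
Match against departments:
  - employee 1 (Rosa): dept_id=2 -> matches Design
  - employee 2 (Iris): dept_id=3 -> matches Marketing
  - employee 3 (Jack): dept_id=4 -> matches Product
  - employee 4 (Hank): dept_id=2 -> matches Design
  - employee 5 (Carol): dept_id=5 -> matches Operations
  - employee 6 (Helen): dept_id=4 -> matches Product
  - employee 7 (Uma): dept_id=3 -> matches Marketing
  - employee 8 (Quinn): dept_id=NULL, no match -> kept with NULL
Match against employees (self):
  - employee 1 (Rosa): manager_id=NULL -> NULL
  - employee 2 (Iris): manager_id=NULL -> NULL
  - employee 3 (Jack): manager_id=NULL -> NULL
  - employee 4 (Hank): manager_id=1 -> Rosa
  - employee 5 (Carol): manager_id=2 -> Iris
  - employee 6 (Helen): manager_id=1 -> Rosa
  - employee 7 (Uma): manager_id=1 -> Rosa
  - employee 8 (Quinn): manager_id=4 -> Hank

SQL:
SELECT a.name, b.name AS department, c.name AS manager
FROM employees a
LEFT JOIN departments b ON a.dept_id = b.id
LEFT JOIN employees c ON a.manager_id = c.id

Result:
name  | department | manager
------+------------+--------
Rosa  | Design     | NULL   
Iris  | Marketing  | NULL   
Jack  | Product    | NULL   
Hank  | Design     | Rosa   
Carol | Operations | Iris   
Helen | Product    | Rosa   
Uma   | Marketing  | Rosa   
Quinn | NULL       | Hank   


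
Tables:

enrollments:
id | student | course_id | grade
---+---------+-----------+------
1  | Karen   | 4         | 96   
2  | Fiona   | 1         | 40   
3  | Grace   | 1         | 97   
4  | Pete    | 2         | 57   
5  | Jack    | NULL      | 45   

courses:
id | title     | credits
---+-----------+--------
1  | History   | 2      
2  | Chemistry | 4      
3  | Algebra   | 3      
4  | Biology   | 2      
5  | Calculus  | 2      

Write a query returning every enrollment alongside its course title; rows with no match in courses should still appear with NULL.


LEFT JOIN keeps every row from enrollments (the left table); where course_id has no match in courses, the course columns become NULL. Walk through each enrollment:
  - enrollment 1 (Karen): course_id=4 -> matches Biology
  - enrollment 2 (Fiona): course_id=1 -> matches History
  - enrollment 3 (Grace): course_id=1 -> matches History
  - enrollment 4 (Pete): course_id=2 -> matches Chemistry
  - enrollment 5 (Jack): course_id=NULL, no match -> kept with NULL
All 5 rows appear; 1 has NULL course.

SQL:
SELECT a.student, b.title AS course
FROM enrollments a
LEFT JOIN courses b ON a.course_id = b.id

Result:
student | course   
--------+----------
Karen   | Biology  
Fiona   | History  
Grace   | History  
Pete    | Chemistry
Jack    | NULL     


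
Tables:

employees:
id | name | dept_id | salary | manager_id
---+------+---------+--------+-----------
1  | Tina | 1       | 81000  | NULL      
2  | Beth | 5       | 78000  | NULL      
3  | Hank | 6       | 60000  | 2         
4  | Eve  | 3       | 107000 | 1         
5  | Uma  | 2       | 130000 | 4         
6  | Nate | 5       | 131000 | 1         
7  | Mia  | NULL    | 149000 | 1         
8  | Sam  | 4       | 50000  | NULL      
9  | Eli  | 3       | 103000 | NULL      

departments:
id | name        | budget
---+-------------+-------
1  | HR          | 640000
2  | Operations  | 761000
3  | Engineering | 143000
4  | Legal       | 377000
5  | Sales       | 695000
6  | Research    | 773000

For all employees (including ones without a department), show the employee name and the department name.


LEFT JOIN keeps every row from employees (the left table); where dept_id has no match in departments, the department columns become NULL. Walk through each employee:
  - employee 1 (Tina): dept_id=1 -> matches HR
  - employee 2 (Beth): dept_id=5 -> matches Sales
  - employee 3 (Hank): dept_id=6 -> matches Research
  - employee 4 (Eve): dept_id=3 -> matches Engineering
  - employee 5 (Uma): dept_id=2 -> matches Operations
  - employee 6 (Nate): dept_id=5 -> matches Sales
  - employee 7 (Mia): dept_id=NULL, no match -> kept with NULL
  - employee 8 (Sam): dept_id=4 -> matches Legal
  - employee 9 (Eli): dept_id=3 -> matches Engineering
All 9 rows appear; 1 has NULL department.

SQL:
SELECT a.name, b.name AS department
FROM employees a
LEFT JOIN departments b ON a.dept_id = b.id

Result:
name | department 
-----+------------
Tina | HR         
Beth | Sales      
Hank | Research   
Eve  | Engineering
Uma  | Operations 
Nate | Sales      
Mia  | NULL       
Sam  | Legal      
Eli  | Engineering


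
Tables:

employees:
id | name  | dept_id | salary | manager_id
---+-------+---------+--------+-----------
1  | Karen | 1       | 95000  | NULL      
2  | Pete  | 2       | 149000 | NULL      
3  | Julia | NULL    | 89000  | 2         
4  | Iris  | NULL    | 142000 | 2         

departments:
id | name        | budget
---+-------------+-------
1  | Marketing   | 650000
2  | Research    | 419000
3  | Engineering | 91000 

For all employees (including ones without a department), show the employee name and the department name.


LEFT JOIN keeps every row from employees (the left table); where dept_id has no match in departments, the department columns become NULL. Walk through each employee:
  - employee 1 (Karen): dept_id=1 -> matches Marketing
  - employee 2 (Pete): dept_id=2 -> matches Research
  - employee 3 (Julia): dept_id=NULL, no match -> kept with NULL
  - employee 4 (Iris): dept_id=NULL, no match -> kept with NULL
All 4 rows appear; 2 have NULL department.

SQL:
SELECT a.name, b.name AS department
FROM employees a
LEFT JOIN departments b ON a.dept_id = b.id

Result:
name  | department
------+-----------
Karen | Marketing 
Pete  | Research  
Julia | NULL      
Iris  | NULL      


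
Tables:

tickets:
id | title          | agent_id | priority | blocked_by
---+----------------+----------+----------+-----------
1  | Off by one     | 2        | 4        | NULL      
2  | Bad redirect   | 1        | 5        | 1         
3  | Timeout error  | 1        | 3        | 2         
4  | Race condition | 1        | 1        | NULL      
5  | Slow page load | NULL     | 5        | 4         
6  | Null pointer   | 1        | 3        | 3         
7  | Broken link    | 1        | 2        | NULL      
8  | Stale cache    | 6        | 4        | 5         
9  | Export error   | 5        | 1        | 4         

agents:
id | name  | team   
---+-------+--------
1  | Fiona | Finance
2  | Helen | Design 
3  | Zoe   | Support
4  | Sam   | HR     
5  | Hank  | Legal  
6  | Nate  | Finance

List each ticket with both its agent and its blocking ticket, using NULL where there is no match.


Two LEFT JOINs from the same base table tickets: one to agents via agent_id, one to tickets itself via blocked_by. Both are LEFT so every ticket is preserved.
Match against agents:
  - ticket 1 (Off by one): agent_id=2 -> matches Helen
  - ticket 2 (Bad redirect): agent_id=1 -> matches Fiona
  - ticket 3 (Timeout error): agent_id=1 -> matches Fiona
  - ticket 4 (Race condition): agent_id=1 -> matches Fiona
  - ticket 5 (Slow page load): agent_id=NULL, no match -> kept with NULL
  - ticket 6 (Null pointer): agent_id=1 -> matches Fiona
  - ticket 7 (Broken link): agent_id=1 -> matches Fiona
  - ticket 8 (Stale cache): agent_id=6 -> matches Nate
  - ticket 9 (Export error): agent_id=5 -> matches Hank
Match against tickets (self):
  - ticket 1 (Off by one): blocked_by=NULL -> NULL
  - ticket 2 (Bad redirect): blocked_by=1 -> Off by one
  - ticket 3 (Timeout error): blocked_by=2 -> Bad redirect
  - ticket 4 (Race condition): blocked_by=NULL -> NULL
  - ticket 5 (Slow page load): blocked_by=4 -> Race condition
  - ticket 6 (Null pointer): blocked_by=3 -> Timeout error
  - ticket 7 (Broken link): blocked_by=NULL -> NULL
  - ticket 8 (Stale cache): blocked_by=5 -> Slow page load
  - ticket 9 (Export error): blocked_by=4 -> Race condition

SQL:
SELECT a.title, b.name AS agent, c.title AS blocked_by
FROM tickets a
LEFT JOIN agents b ON a.agent_id = b.id
LEFT JOIN tickets c ON a.blocked_by = c.id

Result:
title          | agent | blocked_by    
---------------+-------+---------------
Off by one     | Helen | NULL          
Bad redirect   | Fiona | Off by one    
Timeout error  | Fiona | Bad redirect  
Race condition | Fiona | NULL          
Slow page load | NULL  | Race condition
Null pointer   | Fiona | Timeout error 
Broken link    | Fiona | NULL          
Stale cache    | Nate  | Slow page load
Export error   | Hank  | Race condition


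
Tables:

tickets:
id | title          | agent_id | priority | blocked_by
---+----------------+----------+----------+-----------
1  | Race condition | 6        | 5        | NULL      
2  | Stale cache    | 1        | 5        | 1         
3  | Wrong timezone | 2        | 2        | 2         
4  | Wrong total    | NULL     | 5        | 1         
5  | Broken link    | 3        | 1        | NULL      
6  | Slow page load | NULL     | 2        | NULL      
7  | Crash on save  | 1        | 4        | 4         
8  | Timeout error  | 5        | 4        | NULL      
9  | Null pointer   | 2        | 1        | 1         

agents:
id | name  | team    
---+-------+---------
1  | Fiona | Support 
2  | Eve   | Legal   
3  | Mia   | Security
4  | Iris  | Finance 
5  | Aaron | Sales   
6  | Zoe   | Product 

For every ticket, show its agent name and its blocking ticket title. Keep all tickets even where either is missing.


Two LEFT JOINs from the same base table tickets: one to agents via agent_id, one to tickets itself via blocked_by. Both are LEFT so every ticket is preserved.
Match against agents:
  - ticket 1 (Race condition): agent_id=6 -> matches Zoe
  - ticket 2 (Stale cache): agent_id=1 -> matches Fiona
  - ticket 3 (Wrong timezone): agent_id=2 -> matches Eve
  - ticket 4 (Wrong total): agent_id=NULL, no match -> kept with NULL
  - ticket 5 (Broken link): agent_id=3 -> matches Mia
  - ticket 6 (Slow page load): agent_id=NULL, no match -> kept with NULL
  - ticket 7 (Crash on save): agent_id=1 -> matches Fiona
  - ticket 8 (Timeout error): agent_id=5 -> matches Aaron
  - ticket 9 (Null pointer): agent_id=2 -> matches Eve
Match against tickets (self):
  - ticket 1 (Race condition): blocked_by=NULL -> NULL
  - ticket 2 (Stale cache): blocked_by=1 -> Race condition
  - ticket 3 (Wrong timezone): blocked_by=2 -> Stale cache
  - ticket 4 (Wrong total): blocked_by=1 -> Race condition
  - ticket 5 (Broken link): blocked_by=NULL -> NULL
  - ticket 6 (Slow page load): blocked_by=NULL -> NULL
  - ticket 7 (Crash on save): blocked_by=4 -> Wrong total
  - ticket 8 (Timeout error): blocked_by=NULL -> NULL
  - ticket 9 (Null pointer): blocked_by=1 -> Race condition

SQL:
SELECT a.title, b.name AS agent, c.title AS blocked_by
FROM tickets a
LEFT JOIN agents b ON a.agent_id = b.id
LEFT JOIN tickets c ON a.blocked_by = c.id

Result:
title          | agent | blocked_by    
---------------+-------+---------------
Race condition | Zoe   | NULL          
Stale cache    | Fiona | Race condition
Wrong timezone | Eve   | Stale cache   
Wrong total    | NULL  | Race condition
Broken link    | Mia   | NULL          
Slow page load | NULL  | NULL          
Crash on save  | Fiona | Wrong total   
Timeout error  | Aaron | NULL          
Null pointer   | Eve   | Race condition


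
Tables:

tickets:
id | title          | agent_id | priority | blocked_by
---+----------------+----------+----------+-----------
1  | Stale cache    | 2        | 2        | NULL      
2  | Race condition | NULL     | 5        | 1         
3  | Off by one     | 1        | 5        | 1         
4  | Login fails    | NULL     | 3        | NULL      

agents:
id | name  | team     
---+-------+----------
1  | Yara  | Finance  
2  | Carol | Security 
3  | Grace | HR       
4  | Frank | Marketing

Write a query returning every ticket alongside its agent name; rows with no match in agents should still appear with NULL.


LEFT JOIN keeps every row from tickets (the left table); where agent_id has no match in agents, the agent columns become NULL. Walk through each ticket:
  - ticket 1 (Stale cache): agent_id=2 -> matches Carol
  - ticket 2 (Race condition): agent_id=NULL, no match -> kept with NULL
  - ticket 3 (Off by one): agent_id=1 -> matches Yara
  - ticket 4 (Login fails): agent_id=NULL, no match -> kept with NULL
All 4 rows appear; 2 have NULL agent.

SQL:
SELECT a.title, b.name AS agent
FROM tickets a
LEFT JOIN agents b ON a.agent_id = b.id

Result:
title          | agent
---------------+------
Stale cache    | Carol
Race condition | NULL 
Off by one     | Yara 
Login fails    | NULL 


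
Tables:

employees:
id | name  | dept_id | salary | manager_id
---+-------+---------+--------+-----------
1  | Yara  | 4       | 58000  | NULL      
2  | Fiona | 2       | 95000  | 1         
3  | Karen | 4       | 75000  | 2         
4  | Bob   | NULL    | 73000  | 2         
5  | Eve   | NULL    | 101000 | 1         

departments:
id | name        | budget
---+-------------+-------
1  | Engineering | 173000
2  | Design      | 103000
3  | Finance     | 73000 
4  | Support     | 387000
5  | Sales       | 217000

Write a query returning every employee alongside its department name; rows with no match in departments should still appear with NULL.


LEFT JOIN keeps every row from employees (the left table); where dept_id has no match in departments, the department columns become NULL. Walk through each employee:
  - employee 1 (Yara): dept_id=4 -> matches Support
  - employee 2 (Fiona): dept_id=2 -> matches Design
  - employee 3 (Karen): dept_id=4 -> matches Support
  - employee 4 (Bob): dept_id=NULL, no match -> kept with NULL
  - employee 5 (Eve): dept_id=NULL, no match -> kept with NULL
All 5 rows appear; 2 have NULL department.

SQL:
SELECT a.name, b.name AS department
FROM employees a
LEFT JOIN departments b ON a.dept_id = b.id

Result:
name  | department
------+-----------
Yara  | Support   
Fiona | Design    
Karen | Support   
Bob   | NULL      
Eve   | NULL      


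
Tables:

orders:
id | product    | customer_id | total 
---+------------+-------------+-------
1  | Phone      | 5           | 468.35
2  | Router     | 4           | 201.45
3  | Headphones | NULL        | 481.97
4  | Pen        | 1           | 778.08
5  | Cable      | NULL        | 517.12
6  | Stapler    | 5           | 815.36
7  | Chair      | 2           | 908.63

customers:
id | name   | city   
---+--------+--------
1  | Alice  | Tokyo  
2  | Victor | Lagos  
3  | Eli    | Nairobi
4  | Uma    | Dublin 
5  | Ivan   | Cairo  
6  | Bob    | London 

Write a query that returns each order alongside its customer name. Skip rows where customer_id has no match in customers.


INNER JOIN keeps only orders rows whose customer_id matches an id in customers. Walk through each order:
  - order 1 (Phone): customer_id=5 -> matches Ivan
  - order 2 (Router): customer_id=4 -> matches Uma
  - order 3 (Headphones): customer_id=NULL, no match -> dropped
  - order 4 (Pen): customer_id=1 -> matches Alice
  - order 5 (Cable): customer_id=NULL, no match -> dropped
  - order 6 (Stapler): customer_id=5 -> matches Ivan
  - order 7 (Chair): customer_id=2 -> matches Victor
So 2 of 7 rows are dropped.

SQL:
SELECT a.product, b.name AS customer
FROM orders a
INNER JOIN customers b ON a.customer_id = b.id

Result:
product | customer
--------+---------
Phone   | Ivan    
Router  | Uma     
Pen     | Alice   
Stapler | Ivan    
Chair   | Victor  


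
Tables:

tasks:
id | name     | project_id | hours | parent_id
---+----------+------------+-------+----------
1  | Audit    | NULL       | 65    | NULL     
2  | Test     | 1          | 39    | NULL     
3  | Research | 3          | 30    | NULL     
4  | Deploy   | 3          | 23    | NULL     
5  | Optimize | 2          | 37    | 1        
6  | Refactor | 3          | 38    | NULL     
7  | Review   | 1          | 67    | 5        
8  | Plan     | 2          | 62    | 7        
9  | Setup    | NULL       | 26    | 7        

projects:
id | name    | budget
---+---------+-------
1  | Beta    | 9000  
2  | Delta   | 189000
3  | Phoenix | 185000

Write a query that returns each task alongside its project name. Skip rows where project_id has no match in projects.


INNER JOIN keeps only tasks rows whose project_id matches an id in projects. Walk through each task:
  - task 1 (Audit): project_id=NULL, no match -> dropped
  - task 2 (Test): project_id=1 -> matches Beta
  - task 3 (Research): project_id=3 -> matches Phoenix
  - task 4 (Deploy): project_id=3 -> matches Phoenix
  - task 5 (Optimize): project_id=2 -> matches Delta
  - task 6 (Refactor): project_id=3 -> matches Phoenix
  - task 7 (Review): project_id=1 -> matches Beta
  - task 8 (Plan): project_id=2 -> matches Delta
  - task 9 (Setup): project_id=NULL, no match -> dropped
So 2 of 9 rows are dropped.

SQL:
SELECT a.name, b.name AS project
FROM tasks a
INNER JOIN projects b ON a.project_id = b.id

Result:
name     | project
---------+--------
Test     | Beta   
Research | Phoenix
Deploy   | Phoenix
Optimize | Delta  
Refactor | Phoenix
Review   | Beta   
Plan     | Delta  


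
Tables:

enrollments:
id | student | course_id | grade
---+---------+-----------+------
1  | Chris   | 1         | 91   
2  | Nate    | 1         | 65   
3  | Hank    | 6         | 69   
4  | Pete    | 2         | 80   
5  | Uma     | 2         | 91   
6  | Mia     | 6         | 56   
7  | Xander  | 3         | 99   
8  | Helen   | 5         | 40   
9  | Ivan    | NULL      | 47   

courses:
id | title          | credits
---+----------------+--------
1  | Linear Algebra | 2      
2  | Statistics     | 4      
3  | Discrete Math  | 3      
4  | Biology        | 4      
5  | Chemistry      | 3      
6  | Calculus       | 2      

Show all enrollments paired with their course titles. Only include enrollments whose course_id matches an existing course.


INNER JOIN keeps only enrollments rows whose course_id matches an id in courses. Walk through each enrollment:
  - enrollment 1 (Chris): course_id=1 -> matches Linear Algebra
  - enrollment 2 (Nate): course_id=1 -> matches Linear Algebra
  - enrollment 3 (Hank): course_id=6 -> matches Calculus
  - enrollment 4 (Pete): course_id=2 -> matches Statistics
  - enrollment 5 (Uma): course_id=2 -> matches Statistics
  - enrollment 6 (Mia): course_id=6 -> matches Calculus
  - enrollment 7 (Xander): course_id=3 -> matches Discrete Math
  - enrollment 8 (Helen): course_id=5 -> matches Chemistry
  - enrollment 9 (Ivan): course_id=NULL, no match -> dropped
So 1 of 9 rows is dropped.

SQL:
SELECT a.student, b.title AS course
FROM enrollments a
INNER JOIN courses b ON a.course_id = b.id

Result:
student | course        
--------+---------------
Chris   | Linear Algebra
Nate    | Linear Algebra
Hank    | Calculus      
Pete    | Statistics    
Uma     | Statistics    
Mia     | Calculus      
Xander  | Discrete Math 
Helen   | Chemistry     


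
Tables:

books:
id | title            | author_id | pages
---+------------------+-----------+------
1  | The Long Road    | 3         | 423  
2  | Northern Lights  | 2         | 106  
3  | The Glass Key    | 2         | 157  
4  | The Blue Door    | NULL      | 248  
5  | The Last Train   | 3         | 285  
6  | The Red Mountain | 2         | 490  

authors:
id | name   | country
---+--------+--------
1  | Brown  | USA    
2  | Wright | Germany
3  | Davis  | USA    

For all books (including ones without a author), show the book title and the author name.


LEFT JOIN keeps every row from books (the left table); where author_id has no match in authors, the author columns become NULL. Walk through each book:
  - book 1 (The Long Road): author_id=3 -> matches Davis
  - book 2 (Northern Lights): author_id=2 -> matches Wright
  - book 3 (The Glass Key): author_id=2 -> matches Wright
  - book 4 (The Blue Door): author_id=NULL, no match -> kept with NULL
  - book 5 (The Last Train): author_id=3 -> matches Davis
  - book 6 (The Red Mountain): author_id=2 -> matches Wright
All 6 rows appear; 1 has NULL author.

SQL:
SELECT a.title, b.name AS author
FROM books a
LEFT JOIN authors b ON a.author_id = b.id

Result:
title            | author
-----------------+-------
The Long Road    | Davis 
Northern Lights  | Wright
The Glass Key    | Wright
The Blue Door    | NULL  
The Last Train   | Davis 
The Red Mountain | Wright


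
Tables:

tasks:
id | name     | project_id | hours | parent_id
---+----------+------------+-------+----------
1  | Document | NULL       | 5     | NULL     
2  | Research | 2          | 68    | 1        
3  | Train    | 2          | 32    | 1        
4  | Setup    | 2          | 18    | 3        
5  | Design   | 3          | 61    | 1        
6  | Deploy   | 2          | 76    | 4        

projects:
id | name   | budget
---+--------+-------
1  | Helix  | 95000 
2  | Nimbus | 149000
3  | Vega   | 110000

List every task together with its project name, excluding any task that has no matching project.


INNER JOIN keeps only tasks rows whose project_id matches an id in projects. Walk through each task:
  - task 1 (Document): project_id=NULL, no match -> dropped
  - task 2 (Research): project_id=2 -> matches Nimbus
  - task 3 (Train): project_id=2 -> matches Nimbus
  - task 4 (Setup): project_id=2 -> matches Nimbus
  - task 5 (Design): project_id=3 -> matches Vega
  - task 6 (Deploy): project_id=2 -> matches Nimbus
So 1 of 6 rows is dropped.

SQL:
SELECT a.name, b.name AS project
FROM tasks a
INNER JOIN projects b ON a.project_id = b.id

Result:
name     | project
---------+--------
Research | Nimbus 
Train    | Nimbus 
Setup    | Nimbus 
Design   | Vega   
Deploy   | Nimbus 


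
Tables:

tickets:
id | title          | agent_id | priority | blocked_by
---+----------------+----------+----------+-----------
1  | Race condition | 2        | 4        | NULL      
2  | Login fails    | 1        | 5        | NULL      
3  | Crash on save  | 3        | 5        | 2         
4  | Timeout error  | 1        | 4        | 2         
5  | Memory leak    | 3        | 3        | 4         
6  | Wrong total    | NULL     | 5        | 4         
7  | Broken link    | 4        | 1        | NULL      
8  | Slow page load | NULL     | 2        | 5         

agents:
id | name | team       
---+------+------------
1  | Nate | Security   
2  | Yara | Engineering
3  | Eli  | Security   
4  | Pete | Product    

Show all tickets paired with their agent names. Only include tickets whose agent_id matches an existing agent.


INNER JOIN keeps only tickets rows whose agent_id matches an id in agents. Walk through each ticket:
  - ticket 1 (Race condition): agent_id=2 -> matches Yara
  - ticket 2 (Login fails): agent_id=1 -> matches Nate
  - ticket 3 (Crash on save): agent_id=3 -> matches Eli
  - ticket 4 (Timeout error): agent_id=1 -> matches Nate
  - ticket 5 (Memory leak): agent_id=3 -> matches Eli
  - ticket 6 (Wrong total): agent_id=NULL, no match -> dropped
  - ticket 7 (Broken link): agent_id=4 -> matches Pete
  - ticket 8 (Slow page load): agent_id=NULL, no match -> dropped
So 2 of 8 rows are dropped.

SQL:
SELECT a.title, b.name AS agent
FROM tickets a
INNER JOIN agents b ON a.agent_id = b.id

Result:
title          | agent
---------------+------
Race condition | Yara 
Login fails    | Nate 
Crash on save  | Eli  
Timeout error  | Nate 
Memory leak    | Eli  
Broken link    | Pete 


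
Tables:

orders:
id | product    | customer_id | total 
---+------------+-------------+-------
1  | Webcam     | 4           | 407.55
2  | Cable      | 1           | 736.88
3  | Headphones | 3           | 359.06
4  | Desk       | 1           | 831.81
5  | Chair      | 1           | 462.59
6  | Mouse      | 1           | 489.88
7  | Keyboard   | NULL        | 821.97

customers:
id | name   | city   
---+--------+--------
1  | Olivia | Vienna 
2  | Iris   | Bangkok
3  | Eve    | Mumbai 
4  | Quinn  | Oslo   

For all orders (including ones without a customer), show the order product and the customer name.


LEFT JOIN keeps every row from orders (the left table); where customer_id has no match in customers, the customer columns become NULL. Walk through each order:
  - order 1 (Webcam): customer_id=4 -> matches Quinn
  - order 2 (Cable): customer_id=1 -> matches Olivia
  - order 3 (Headphones): customer_id=3 -> matches Eve
  - order 4 (Desk): customer_id=1 -> matches Olivia
  - order 5 (Chair): customer_id=1 -> matches Olivia
  - order 6 (Mouse): customer_id=1 -> matches Olivia
  - order 7 (Keyboard): customer_id=NULL, no match -> kept with NULL
All 7 rows appear; 1 has NULL customer.

SQL:
SELECT a.product, b.name AS customer
FROM orders a
LEFT JOIN customers b ON a.customer_id = b.id

Result:
product    | customer
-----------+---------
Webcam     | Quinn   
Cable      | Olivia  
Headphones | Eve     
Desk       | Olivia  
Chair      | Olivia  
Mouse      | Olivia  
Keyboard   | NULL    


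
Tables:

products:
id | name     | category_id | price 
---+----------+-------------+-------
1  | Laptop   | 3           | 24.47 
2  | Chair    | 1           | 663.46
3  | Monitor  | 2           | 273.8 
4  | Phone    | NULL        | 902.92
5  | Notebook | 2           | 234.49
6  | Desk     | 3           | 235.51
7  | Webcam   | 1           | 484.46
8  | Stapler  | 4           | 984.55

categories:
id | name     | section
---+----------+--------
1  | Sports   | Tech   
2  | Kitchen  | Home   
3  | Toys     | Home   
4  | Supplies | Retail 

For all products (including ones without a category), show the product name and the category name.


LEFT JOIN keeps every row from products (the left table); where category_id has no match in categories, the category columns become NULL. Walk through each product:
  - product 1 (Laptop): category_id=3 -> matches Toys
  - product 2 (Chair): category_id=1 -> matches Sports
  - product 3 (Monitor): category_id=2 -> matches Kitchen
  - product 4 (Phone): category_id=NULL, no match -> kept with NULL
  - product 5 (Notebook): category_id=2 -> matches Kitchen
  - product 6 (Desk): category_id=3 -> matches Toys
  - product 7 (Webcam): category_id=1 -> matches Sports
  - product 8 (Stapler): category_id=4 -> matches Supplies
All 8 rows appear; 1 has NULL category.

SQL:
SELECT a.name, b.name AS category
FROM products a
LEFT JOIN categories b ON a.category_id = b.id

Result:
name     | category
---------+---------
Laptop   | Toys    
Chair    | Sports  
Monitor  | Kitchen 
Phone    | NULL    
Notebook | Kitchen 
Desk     | Toys    
Webcam   | Sports  
Stapler  | Supplies


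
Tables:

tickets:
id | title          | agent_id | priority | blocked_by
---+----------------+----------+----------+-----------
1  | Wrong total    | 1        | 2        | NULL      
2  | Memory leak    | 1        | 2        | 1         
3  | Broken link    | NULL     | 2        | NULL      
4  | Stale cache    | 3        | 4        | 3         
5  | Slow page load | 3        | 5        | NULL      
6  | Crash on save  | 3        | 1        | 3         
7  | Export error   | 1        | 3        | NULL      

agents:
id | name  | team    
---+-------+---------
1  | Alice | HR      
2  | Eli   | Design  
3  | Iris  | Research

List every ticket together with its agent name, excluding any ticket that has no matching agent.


INNER JOIN keeps only tickets rows whose agent_id matches an id in agents. Walk through each ticket:
  - ticket 1 (Wrong total): agent_id=1 -> matches Alice
  - ticket 2 (Memory leak): agent_id=1 -> matches Alice
  - ticket 3 (Broken link): agent_id=NULL, no match -> dropped
  - ticket 4 (Stale cache): agent_id=3 -> matches Iris
  - ticket 5 (Slow page load): agent_id=3 -> matches Iris
  - ticket 6 (Crash on save): agent_id=3 -> matches Iris
  - ticket 7 (Export error): agent_id=1 -> matches Alice
So 1 of 7 rows is dropped.

SQL:
SELECT a.title, b.name AS agent
FROM tickets a
INNER JOIN agents b ON a.agent_id = b.id

Result:
title          | agent
---------------+------
Wrong total    | Alice
Memory leak    | Alice
Stale cache    | Iris 
Slow page load | Iris 
Crash on save  | Iris 
Export error   | Alice


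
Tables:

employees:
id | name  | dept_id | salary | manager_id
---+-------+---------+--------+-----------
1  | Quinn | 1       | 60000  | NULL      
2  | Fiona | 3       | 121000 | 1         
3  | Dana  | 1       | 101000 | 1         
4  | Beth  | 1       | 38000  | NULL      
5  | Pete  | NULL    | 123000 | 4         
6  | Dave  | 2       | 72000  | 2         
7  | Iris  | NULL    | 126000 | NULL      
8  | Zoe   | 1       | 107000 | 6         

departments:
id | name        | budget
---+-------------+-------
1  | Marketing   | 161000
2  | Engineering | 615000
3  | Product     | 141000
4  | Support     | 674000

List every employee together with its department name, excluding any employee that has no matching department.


INNER JOIN keeps only employees rows whose dept_id matches an id in departments. Walk through each employee:
  - employee 1 (Quinn): dept_id=1 -> matches Marketing
  - employee 2 (Fiona): dept_id=3 -> matches Product
  - employee 3 (Dana): dept_id=1 -> matches Marketing
  - employee 4 (Beth): dept_id=1 -> matches Marketing
  - employee 5 (Pete): dept_id=NULL, no match -> dropped
  - employee 6 (Dave): dept_id=2 -> matches Engineering
  - employee 7 (Iris): dept_id=NULL, no match -> dropped
  - employee 8 (Zoe): dept_id=1 -> matches Marketing
So 2 of 8 rows are dropped.

SQL:
SELECT a.name, b.name AS department
FROM employees a
INNER JOIN departments b ON a.dept_id = b.id

Result:
name  | department 
------+------------
Quinn | Marketing  
Fiona | Product    
Dana  | Marketing  
Beth  | Marketing  
Dave  | Engineering
Zoe   | Marketing  
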